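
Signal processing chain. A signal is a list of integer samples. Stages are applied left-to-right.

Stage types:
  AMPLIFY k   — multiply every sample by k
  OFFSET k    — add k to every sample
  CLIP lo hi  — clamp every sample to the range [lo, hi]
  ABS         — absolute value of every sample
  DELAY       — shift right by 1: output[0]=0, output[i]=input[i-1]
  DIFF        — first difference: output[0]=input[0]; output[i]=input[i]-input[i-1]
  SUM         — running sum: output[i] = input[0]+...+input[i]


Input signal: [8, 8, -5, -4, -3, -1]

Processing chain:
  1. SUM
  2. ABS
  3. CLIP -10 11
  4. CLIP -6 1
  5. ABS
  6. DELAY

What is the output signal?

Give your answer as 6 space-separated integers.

Answer: 0 1 1 1 1 1

Derivation:
Input: [8, 8, -5, -4, -3, -1]
Stage 1 (SUM): sum[0..0]=8, sum[0..1]=16, sum[0..2]=11, sum[0..3]=7, sum[0..4]=4, sum[0..5]=3 -> [8, 16, 11, 7, 4, 3]
Stage 2 (ABS): |8|=8, |16|=16, |11|=11, |7|=7, |4|=4, |3|=3 -> [8, 16, 11, 7, 4, 3]
Stage 3 (CLIP -10 11): clip(8,-10,11)=8, clip(16,-10,11)=11, clip(11,-10,11)=11, clip(7,-10,11)=7, clip(4,-10,11)=4, clip(3,-10,11)=3 -> [8, 11, 11, 7, 4, 3]
Stage 4 (CLIP -6 1): clip(8,-6,1)=1, clip(11,-6,1)=1, clip(11,-6,1)=1, clip(7,-6,1)=1, clip(4,-6,1)=1, clip(3,-6,1)=1 -> [1, 1, 1, 1, 1, 1]
Stage 5 (ABS): |1|=1, |1|=1, |1|=1, |1|=1, |1|=1, |1|=1 -> [1, 1, 1, 1, 1, 1]
Stage 6 (DELAY): [0, 1, 1, 1, 1, 1] = [0, 1, 1, 1, 1, 1] -> [0, 1, 1, 1, 1, 1]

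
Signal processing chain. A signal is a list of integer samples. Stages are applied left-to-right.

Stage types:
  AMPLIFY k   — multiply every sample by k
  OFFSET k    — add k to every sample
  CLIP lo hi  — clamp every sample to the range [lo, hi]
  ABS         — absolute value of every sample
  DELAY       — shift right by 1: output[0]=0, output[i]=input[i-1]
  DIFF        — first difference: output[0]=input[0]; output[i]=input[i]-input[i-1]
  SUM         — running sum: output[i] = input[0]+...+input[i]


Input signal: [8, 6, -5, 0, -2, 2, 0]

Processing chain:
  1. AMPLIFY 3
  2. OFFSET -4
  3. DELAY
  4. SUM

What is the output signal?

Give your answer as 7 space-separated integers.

Answer: 0 20 34 15 11 1 3

Derivation:
Input: [8, 6, -5, 0, -2, 2, 0]
Stage 1 (AMPLIFY 3): 8*3=24, 6*3=18, -5*3=-15, 0*3=0, -2*3=-6, 2*3=6, 0*3=0 -> [24, 18, -15, 0, -6, 6, 0]
Stage 2 (OFFSET -4): 24+-4=20, 18+-4=14, -15+-4=-19, 0+-4=-4, -6+-4=-10, 6+-4=2, 0+-4=-4 -> [20, 14, -19, -4, -10, 2, -4]
Stage 3 (DELAY): [0, 20, 14, -19, -4, -10, 2] = [0, 20, 14, -19, -4, -10, 2] -> [0, 20, 14, -19, -4, -10, 2]
Stage 4 (SUM): sum[0..0]=0, sum[0..1]=20, sum[0..2]=34, sum[0..3]=15, sum[0..4]=11, sum[0..5]=1, sum[0..6]=3 -> [0, 20, 34, 15, 11, 1, 3]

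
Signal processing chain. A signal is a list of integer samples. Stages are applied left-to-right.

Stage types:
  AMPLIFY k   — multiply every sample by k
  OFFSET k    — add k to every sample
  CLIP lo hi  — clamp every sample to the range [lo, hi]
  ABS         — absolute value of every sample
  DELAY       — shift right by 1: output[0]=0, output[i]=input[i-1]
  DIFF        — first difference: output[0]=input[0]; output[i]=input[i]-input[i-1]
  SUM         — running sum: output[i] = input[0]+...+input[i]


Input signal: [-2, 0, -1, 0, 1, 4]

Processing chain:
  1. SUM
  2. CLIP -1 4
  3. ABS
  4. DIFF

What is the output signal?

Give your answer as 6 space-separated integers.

Input: [-2, 0, -1, 0, 1, 4]
Stage 1 (SUM): sum[0..0]=-2, sum[0..1]=-2, sum[0..2]=-3, sum[0..3]=-3, sum[0..4]=-2, sum[0..5]=2 -> [-2, -2, -3, -3, -2, 2]
Stage 2 (CLIP -1 4): clip(-2,-1,4)=-1, clip(-2,-1,4)=-1, clip(-3,-1,4)=-1, clip(-3,-1,4)=-1, clip(-2,-1,4)=-1, clip(2,-1,4)=2 -> [-1, -1, -1, -1, -1, 2]
Stage 3 (ABS): |-1|=1, |-1|=1, |-1|=1, |-1|=1, |-1|=1, |2|=2 -> [1, 1, 1, 1, 1, 2]
Stage 4 (DIFF): s[0]=1, 1-1=0, 1-1=0, 1-1=0, 1-1=0, 2-1=1 -> [1, 0, 0, 0, 0, 1]

Answer: 1 0 0 0 0 1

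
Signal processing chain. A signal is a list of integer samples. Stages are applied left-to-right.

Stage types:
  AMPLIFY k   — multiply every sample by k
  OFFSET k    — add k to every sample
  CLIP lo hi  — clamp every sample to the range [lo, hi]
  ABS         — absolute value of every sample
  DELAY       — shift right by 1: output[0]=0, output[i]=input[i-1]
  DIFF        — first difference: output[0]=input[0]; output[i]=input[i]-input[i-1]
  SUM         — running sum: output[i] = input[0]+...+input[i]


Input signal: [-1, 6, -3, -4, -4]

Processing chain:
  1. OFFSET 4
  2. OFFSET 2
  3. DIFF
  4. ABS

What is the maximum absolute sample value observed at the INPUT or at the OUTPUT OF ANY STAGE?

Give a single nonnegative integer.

Input: [-1, 6, -3, -4, -4] (max |s|=6)
Stage 1 (OFFSET 4): -1+4=3, 6+4=10, -3+4=1, -4+4=0, -4+4=0 -> [3, 10, 1, 0, 0] (max |s|=10)
Stage 2 (OFFSET 2): 3+2=5, 10+2=12, 1+2=3, 0+2=2, 0+2=2 -> [5, 12, 3, 2, 2] (max |s|=12)
Stage 3 (DIFF): s[0]=5, 12-5=7, 3-12=-9, 2-3=-1, 2-2=0 -> [5, 7, -9, -1, 0] (max |s|=9)
Stage 4 (ABS): |5|=5, |7|=7, |-9|=9, |-1|=1, |0|=0 -> [5, 7, 9, 1, 0] (max |s|=9)
Overall max amplitude: 12

Answer: 12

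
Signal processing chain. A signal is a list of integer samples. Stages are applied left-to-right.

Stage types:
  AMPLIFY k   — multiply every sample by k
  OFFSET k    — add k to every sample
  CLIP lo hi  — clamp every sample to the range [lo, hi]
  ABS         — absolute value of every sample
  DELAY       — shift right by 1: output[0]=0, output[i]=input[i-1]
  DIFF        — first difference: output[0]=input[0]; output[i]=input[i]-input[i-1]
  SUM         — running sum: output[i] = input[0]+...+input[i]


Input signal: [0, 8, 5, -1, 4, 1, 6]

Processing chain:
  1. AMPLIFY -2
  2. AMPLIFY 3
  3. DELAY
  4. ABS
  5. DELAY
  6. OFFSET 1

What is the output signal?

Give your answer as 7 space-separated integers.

Input: [0, 8, 5, -1, 4, 1, 6]
Stage 1 (AMPLIFY -2): 0*-2=0, 8*-2=-16, 5*-2=-10, -1*-2=2, 4*-2=-8, 1*-2=-2, 6*-2=-12 -> [0, -16, -10, 2, -8, -2, -12]
Stage 2 (AMPLIFY 3): 0*3=0, -16*3=-48, -10*3=-30, 2*3=6, -8*3=-24, -2*3=-6, -12*3=-36 -> [0, -48, -30, 6, -24, -6, -36]
Stage 3 (DELAY): [0, 0, -48, -30, 6, -24, -6] = [0, 0, -48, -30, 6, -24, -6] -> [0, 0, -48, -30, 6, -24, -6]
Stage 4 (ABS): |0|=0, |0|=0, |-48|=48, |-30|=30, |6|=6, |-24|=24, |-6|=6 -> [0, 0, 48, 30, 6, 24, 6]
Stage 5 (DELAY): [0, 0, 0, 48, 30, 6, 24] = [0, 0, 0, 48, 30, 6, 24] -> [0, 0, 0, 48, 30, 6, 24]
Stage 6 (OFFSET 1): 0+1=1, 0+1=1, 0+1=1, 48+1=49, 30+1=31, 6+1=7, 24+1=25 -> [1, 1, 1, 49, 31, 7, 25]

Answer: 1 1 1 49 31 7 25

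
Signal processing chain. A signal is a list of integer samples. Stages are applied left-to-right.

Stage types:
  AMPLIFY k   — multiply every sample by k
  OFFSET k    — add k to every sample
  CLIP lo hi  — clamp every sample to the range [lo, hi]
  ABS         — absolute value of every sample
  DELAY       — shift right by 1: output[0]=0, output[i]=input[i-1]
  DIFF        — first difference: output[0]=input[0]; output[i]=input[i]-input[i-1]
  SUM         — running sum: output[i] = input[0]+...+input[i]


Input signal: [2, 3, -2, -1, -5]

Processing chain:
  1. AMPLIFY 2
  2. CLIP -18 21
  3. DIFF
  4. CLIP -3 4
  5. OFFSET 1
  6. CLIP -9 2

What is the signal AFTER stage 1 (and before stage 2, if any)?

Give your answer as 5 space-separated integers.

Answer: 4 6 -4 -2 -10

Derivation:
Input: [2, 3, -2, -1, -5]
Stage 1 (AMPLIFY 2): 2*2=4, 3*2=6, -2*2=-4, -1*2=-2, -5*2=-10 -> [4, 6, -4, -2, -10]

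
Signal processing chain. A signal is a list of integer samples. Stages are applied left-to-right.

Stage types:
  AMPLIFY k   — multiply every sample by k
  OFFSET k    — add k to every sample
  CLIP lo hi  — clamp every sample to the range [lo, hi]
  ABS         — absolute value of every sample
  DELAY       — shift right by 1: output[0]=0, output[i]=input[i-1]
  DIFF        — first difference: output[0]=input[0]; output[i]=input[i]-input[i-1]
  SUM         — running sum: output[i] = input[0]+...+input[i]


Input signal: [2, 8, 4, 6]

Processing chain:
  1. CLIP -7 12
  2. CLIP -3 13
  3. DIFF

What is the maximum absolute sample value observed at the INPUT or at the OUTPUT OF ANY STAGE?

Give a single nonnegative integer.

Answer: 8

Derivation:
Input: [2, 8, 4, 6] (max |s|=8)
Stage 1 (CLIP -7 12): clip(2,-7,12)=2, clip(8,-7,12)=8, clip(4,-7,12)=4, clip(6,-7,12)=6 -> [2, 8, 4, 6] (max |s|=8)
Stage 2 (CLIP -3 13): clip(2,-3,13)=2, clip(8,-3,13)=8, clip(4,-3,13)=4, clip(6,-3,13)=6 -> [2, 8, 4, 6] (max |s|=8)
Stage 3 (DIFF): s[0]=2, 8-2=6, 4-8=-4, 6-4=2 -> [2, 6, -4, 2] (max |s|=6)
Overall max amplitude: 8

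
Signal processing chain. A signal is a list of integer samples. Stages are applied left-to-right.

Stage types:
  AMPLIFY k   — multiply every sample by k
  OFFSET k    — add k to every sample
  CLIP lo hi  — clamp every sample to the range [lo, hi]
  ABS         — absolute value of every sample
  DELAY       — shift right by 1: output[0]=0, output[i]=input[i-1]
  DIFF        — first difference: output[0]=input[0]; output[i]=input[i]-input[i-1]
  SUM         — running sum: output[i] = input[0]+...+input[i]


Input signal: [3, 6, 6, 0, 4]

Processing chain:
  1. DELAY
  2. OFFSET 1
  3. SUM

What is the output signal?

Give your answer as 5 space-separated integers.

Input: [3, 6, 6, 0, 4]
Stage 1 (DELAY): [0, 3, 6, 6, 0] = [0, 3, 6, 6, 0] -> [0, 3, 6, 6, 0]
Stage 2 (OFFSET 1): 0+1=1, 3+1=4, 6+1=7, 6+1=7, 0+1=1 -> [1, 4, 7, 7, 1]
Stage 3 (SUM): sum[0..0]=1, sum[0..1]=5, sum[0..2]=12, sum[0..3]=19, sum[0..4]=20 -> [1, 5, 12, 19, 20]

Answer: 1 5 12 19 20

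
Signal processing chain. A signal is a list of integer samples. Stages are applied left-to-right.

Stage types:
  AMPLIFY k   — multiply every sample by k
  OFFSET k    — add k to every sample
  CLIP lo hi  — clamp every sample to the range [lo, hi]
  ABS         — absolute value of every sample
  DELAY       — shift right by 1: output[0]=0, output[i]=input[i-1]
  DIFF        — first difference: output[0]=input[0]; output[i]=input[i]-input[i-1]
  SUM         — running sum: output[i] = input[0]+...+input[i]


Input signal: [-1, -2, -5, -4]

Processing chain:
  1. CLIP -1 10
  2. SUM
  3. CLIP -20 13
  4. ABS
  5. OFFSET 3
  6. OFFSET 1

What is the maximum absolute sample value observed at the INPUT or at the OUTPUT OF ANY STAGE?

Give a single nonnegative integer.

Answer: 8

Derivation:
Input: [-1, -2, -5, -4] (max |s|=5)
Stage 1 (CLIP -1 10): clip(-1,-1,10)=-1, clip(-2,-1,10)=-1, clip(-5,-1,10)=-1, clip(-4,-1,10)=-1 -> [-1, -1, -1, -1] (max |s|=1)
Stage 2 (SUM): sum[0..0]=-1, sum[0..1]=-2, sum[0..2]=-3, sum[0..3]=-4 -> [-1, -2, -3, -4] (max |s|=4)
Stage 3 (CLIP -20 13): clip(-1,-20,13)=-1, clip(-2,-20,13)=-2, clip(-3,-20,13)=-3, clip(-4,-20,13)=-4 -> [-1, -2, -3, -4] (max |s|=4)
Stage 4 (ABS): |-1|=1, |-2|=2, |-3|=3, |-4|=4 -> [1, 2, 3, 4] (max |s|=4)
Stage 5 (OFFSET 3): 1+3=4, 2+3=5, 3+3=6, 4+3=7 -> [4, 5, 6, 7] (max |s|=7)
Stage 6 (OFFSET 1): 4+1=5, 5+1=6, 6+1=7, 7+1=8 -> [5, 6, 7, 8] (max |s|=8)
Overall max amplitude: 8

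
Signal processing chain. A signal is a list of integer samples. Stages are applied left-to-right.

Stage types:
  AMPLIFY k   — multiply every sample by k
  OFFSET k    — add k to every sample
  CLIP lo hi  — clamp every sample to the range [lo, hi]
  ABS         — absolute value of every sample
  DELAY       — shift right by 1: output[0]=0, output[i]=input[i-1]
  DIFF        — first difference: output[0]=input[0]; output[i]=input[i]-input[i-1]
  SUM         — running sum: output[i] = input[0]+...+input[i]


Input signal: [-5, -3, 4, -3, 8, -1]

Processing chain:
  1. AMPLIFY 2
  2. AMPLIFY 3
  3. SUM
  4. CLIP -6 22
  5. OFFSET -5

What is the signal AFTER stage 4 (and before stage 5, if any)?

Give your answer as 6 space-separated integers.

Answer: -6 -6 -6 -6 6 0

Derivation:
Input: [-5, -3, 4, -3, 8, -1]
Stage 1 (AMPLIFY 2): -5*2=-10, -3*2=-6, 4*2=8, -3*2=-6, 8*2=16, -1*2=-2 -> [-10, -6, 8, -6, 16, -2]
Stage 2 (AMPLIFY 3): -10*3=-30, -6*3=-18, 8*3=24, -6*3=-18, 16*3=48, -2*3=-6 -> [-30, -18, 24, -18, 48, -6]
Stage 3 (SUM): sum[0..0]=-30, sum[0..1]=-48, sum[0..2]=-24, sum[0..3]=-42, sum[0..4]=6, sum[0..5]=0 -> [-30, -48, -24, -42, 6, 0]
Stage 4 (CLIP -6 22): clip(-30,-6,22)=-6, clip(-48,-6,22)=-6, clip(-24,-6,22)=-6, clip(-42,-6,22)=-6, clip(6,-6,22)=6, clip(0,-6,22)=0 -> [-6, -6, -6, -6, 6, 0]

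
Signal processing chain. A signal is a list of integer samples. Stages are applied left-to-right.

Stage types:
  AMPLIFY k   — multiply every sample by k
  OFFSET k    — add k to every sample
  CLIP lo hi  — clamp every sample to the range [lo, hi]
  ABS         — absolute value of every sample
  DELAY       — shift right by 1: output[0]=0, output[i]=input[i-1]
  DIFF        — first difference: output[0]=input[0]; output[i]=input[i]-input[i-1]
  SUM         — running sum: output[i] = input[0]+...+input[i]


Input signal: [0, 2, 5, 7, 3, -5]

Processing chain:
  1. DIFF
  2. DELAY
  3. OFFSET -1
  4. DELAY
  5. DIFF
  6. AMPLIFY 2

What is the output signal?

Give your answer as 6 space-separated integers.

Input: [0, 2, 5, 7, 3, -5]
Stage 1 (DIFF): s[0]=0, 2-0=2, 5-2=3, 7-5=2, 3-7=-4, -5-3=-8 -> [0, 2, 3, 2, -4, -8]
Stage 2 (DELAY): [0, 0, 2, 3, 2, -4] = [0, 0, 2, 3, 2, -4] -> [0, 0, 2, 3, 2, -4]
Stage 3 (OFFSET -1): 0+-1=-1, 0+-1=-1, 2+-1=1, 3+-1=2, 2+-1=1, -4+-1=-5 -> [-1, -1, 1, 2, 1, -5]
Stage 4 (DELAY): [0, -1, -1, 1, 2, 1] = [0, -1, -1, 1, 2, 1] -> [0, -1, -1, 1, 2, 1]
Stage 5 (DIFF): s[0]=0, -1-0=-1, -1--1=0, 1--1=2, 2-1=1, 1-2=-1 -> [0, -1, 0, 2, 1, -1]
Stage 6 (AMPLIFY 2): 0*2=0, -1*2=-2, 0*2=0, 2*2=4, 1*2=2, -1*2=-2 -> [0, -2, 0, 4, 2, -2]

Answer: 0 -2 0 4 2 -2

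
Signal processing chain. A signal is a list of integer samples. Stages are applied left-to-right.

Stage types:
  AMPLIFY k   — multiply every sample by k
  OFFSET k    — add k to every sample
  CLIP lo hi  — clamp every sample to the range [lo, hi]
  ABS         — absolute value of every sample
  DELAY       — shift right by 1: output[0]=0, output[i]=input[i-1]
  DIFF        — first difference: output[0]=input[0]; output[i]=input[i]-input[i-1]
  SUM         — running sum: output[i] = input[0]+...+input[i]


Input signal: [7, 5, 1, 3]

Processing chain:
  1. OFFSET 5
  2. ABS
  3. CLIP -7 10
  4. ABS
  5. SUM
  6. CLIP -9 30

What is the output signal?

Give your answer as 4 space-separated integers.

Input: [7, 5, 1, 3]
Stage 1 (OFFSET 5): 7+5=12, 5+5=10, 1+5=6, 3+5=8 -> [12, 10, 6, 8]
Stage 2 (ABS): |12|=12, |10|=10, |6|=6, |8|=8 -> [12, 10, 6, 8]
Stage 3 (CLIP -7 10): clip(12,-7,10)=10, clip(10,-7,10)=10, clip(6,-7,10)=6, clip(8,-7,10)=8 -> [10, 10, 6, 8]
Stage 4 (ABS): |10|=10, |10|=10, |6|=6, |8|=8 -> [10, 10, 6, 8]
Stage 5 (SUM): sum[0..0]=10, sum[0..1]=20, sum[0..2]=26, sum[0..3]=34 -> [10, 20, 26, 34]
Stage 6 (CLIP -9 30): clip(10,-9,30)=10, clip(20,-9,30)=20, clip(26,-9,30)=26, clip(34,-9,30)=30 -> [10, 20, 26, 30]

Answer: 10 20 26 30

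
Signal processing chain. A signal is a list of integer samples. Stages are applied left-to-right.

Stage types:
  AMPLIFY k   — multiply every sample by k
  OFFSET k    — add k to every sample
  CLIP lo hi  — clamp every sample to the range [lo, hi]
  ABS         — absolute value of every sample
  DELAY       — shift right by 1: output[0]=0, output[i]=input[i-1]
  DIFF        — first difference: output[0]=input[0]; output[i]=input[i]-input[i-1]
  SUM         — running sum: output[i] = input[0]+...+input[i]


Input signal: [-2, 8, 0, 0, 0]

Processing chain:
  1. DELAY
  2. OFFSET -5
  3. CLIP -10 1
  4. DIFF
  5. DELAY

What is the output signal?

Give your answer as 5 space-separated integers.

Input: [-2, 8, 0, 0, 0]
Stage 1 (DELAY): [0, -2, 8, 0, 0] = [0, -2, 8, 0, 0] -> [0, -2, 8, 0, 0]
Stage 2 (OFFSET -5): 0+-5=-5, -2+-5=-7, 8+-5=3, 0+-5=-5, 0+-5=-5 -> [-5, -7, 3, -5, -5]
Stage 3 (CLIP -10 1): clip(-5,-10,1)=-5, clip(-7,-10,1)=-7, clip(3,-10,1)=1, clip(-5,-10,1)=-5, clip(-5,-10,1)=-5 -> [-5, -7, 1, -5, -5]
Stage 4 (DIFF): s[0]=-5, -7--5=-2, 1--7=8, -5-1=-6, -5--5=0 -> [-5, -2, 8, -6, 0]
Stage 5 (DELAY): [0, -5, -2, 8, -6] = [0, -5, -2, 8, -6] -> [0, -5, -2, 8, -6]

Answer: 0 -5 -2 8 -6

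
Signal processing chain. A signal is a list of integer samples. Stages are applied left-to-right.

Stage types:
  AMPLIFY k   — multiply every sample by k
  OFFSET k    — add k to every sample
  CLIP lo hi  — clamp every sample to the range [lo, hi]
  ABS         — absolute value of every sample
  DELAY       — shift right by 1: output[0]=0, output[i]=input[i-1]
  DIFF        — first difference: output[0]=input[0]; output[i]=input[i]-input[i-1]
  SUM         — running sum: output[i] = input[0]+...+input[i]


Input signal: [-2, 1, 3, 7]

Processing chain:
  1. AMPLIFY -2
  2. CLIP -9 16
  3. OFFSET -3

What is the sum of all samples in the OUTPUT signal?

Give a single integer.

Input: [-2, 1, 3, 7]
Stage 1 (AMPLIFY -2): -2*-2=4, 1*-2=-2, 3*-2=-6, 7*-2=-14 -> [4, -2, -6, -14]
Stage 2 (CLIP -9 16): clip(4,-9,16)=4, clip(-2,-9,16)=-2, clip(-6,-9,16)=-6, clip(-14,-9,16)=-9 -> [4, -2, -6, -9]
Stage 3 (OFFSET -3): 4+-3=1, -2+-3=-5, -6+-3=-9, -9+-3=-12 -> [1, -5, -9, -12]
Output sum: -25

Answer: -25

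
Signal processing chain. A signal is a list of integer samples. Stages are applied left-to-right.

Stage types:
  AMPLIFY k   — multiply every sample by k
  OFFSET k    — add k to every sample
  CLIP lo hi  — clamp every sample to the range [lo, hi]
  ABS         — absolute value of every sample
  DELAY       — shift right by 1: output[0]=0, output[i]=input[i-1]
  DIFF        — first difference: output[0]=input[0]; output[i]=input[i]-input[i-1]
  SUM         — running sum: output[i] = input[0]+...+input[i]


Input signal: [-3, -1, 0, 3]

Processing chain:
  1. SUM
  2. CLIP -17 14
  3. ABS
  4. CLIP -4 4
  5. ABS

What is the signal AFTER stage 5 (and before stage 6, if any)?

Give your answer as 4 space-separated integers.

Answer: 3 4 4 1

Derivation:
Input: [-3, -1, 0, 3]
Stage 1 (SUM): sum[0..0]=-3, sum[0..1]=-4, sum[0..2]=-4, sum[0..3]=-1 -> [-3, -4, -4, -1]
Stage 2 (CLIP -17 14): clip(-3,-17,14)=-3, clip(-4,-17,14)=-4, clip(-4,-17,14)=-4, clip(-1,-17,14)=-1 -> [-3, -4, -4, -1]
Stage 3 (ABS): |-3|=3, |-4|=4, |-4|=4, |-1|=1 -> [3, 4, 4, 1]
Stage 4 (CLIP -4 4): clip(3,-4,4)=3, clip(4,-4,4)=4, clip(4,-4,4)=4, clip(1,-4,4)=1 -> [3, 4, 4, 1]
Stage 5 (ABS): |3|=3, |4|=4, |4|=4, |1|=1 -> [3, 4, 4, 1]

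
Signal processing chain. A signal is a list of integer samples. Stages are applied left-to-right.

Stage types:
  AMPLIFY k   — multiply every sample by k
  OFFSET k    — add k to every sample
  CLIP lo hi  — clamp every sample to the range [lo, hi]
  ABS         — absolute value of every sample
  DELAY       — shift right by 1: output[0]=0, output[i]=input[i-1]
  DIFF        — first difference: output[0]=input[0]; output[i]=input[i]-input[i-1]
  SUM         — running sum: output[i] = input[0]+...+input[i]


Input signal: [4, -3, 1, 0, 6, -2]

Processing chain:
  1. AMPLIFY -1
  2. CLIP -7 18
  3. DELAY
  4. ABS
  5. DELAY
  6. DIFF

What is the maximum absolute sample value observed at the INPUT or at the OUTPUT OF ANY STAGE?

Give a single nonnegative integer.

Input: [4, -3, 1, 0, 6, -2] (max |s|=6)
Stage 1 (AMPLIFY -1): 4*-1=-4, -3*-1=3, 1*-1=-1, 0*-1=0, 6*-1=-6, -2*-1=2 -> [-4, 3, -1, 0, -6, 2] (max |s|=6)
Stage 2 (CLIP -7 18): clip(-4,-7,18)=-4, clip(3,-7,18)=3, clip(-1,-7,18)=-1, clip(0,-7,18)=0, clip(-6,-7,18)=-6, clip(2,-7,18)=2 -> [-4, 3, -1, 0, -6, 2] (max |s|=6)
Stage 3 (DELAY): [0, -4, 3, -1, 0, -6] = [0, -4, 3, -1, 0, -6] -> [0, -4, 3, -1, 0, -6] (max |s|=6)
Stage 4 (ABS): |0|=0, |-4|=4, |3|=3, |-1|=1, |0|=0, |-6|=6 -> [0, 4, 3, 1, 0, 6] (max |s|=6)
Stage 5 (DELAY): [0, 0, 4, 3, 1, 0] = [0, 0, 4, 3, 1, 0] -> [0, 0, 4, 3, 1, 0] (max |s|=4)
Stage 6 (DIFF): s[0]=0, 0-0=0, 4-0=4, 3-4=-1, 1-3=-2, 0-1=-1 -> [0, 0, 4, -1, -2, -1] (max |s|=4)
Overall max amplitude: 6

Answer: 6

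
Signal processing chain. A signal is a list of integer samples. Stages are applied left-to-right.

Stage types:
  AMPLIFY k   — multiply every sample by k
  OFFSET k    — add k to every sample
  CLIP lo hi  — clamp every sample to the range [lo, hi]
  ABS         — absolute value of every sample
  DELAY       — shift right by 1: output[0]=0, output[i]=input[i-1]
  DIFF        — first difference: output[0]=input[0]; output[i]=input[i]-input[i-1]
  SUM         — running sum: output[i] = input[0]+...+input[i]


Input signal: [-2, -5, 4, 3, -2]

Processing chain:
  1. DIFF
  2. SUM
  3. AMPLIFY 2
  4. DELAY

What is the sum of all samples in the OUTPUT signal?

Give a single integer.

Answer: 0

Derivation:
Input: [-2, -5, 4, 3, -2]
Stage 1 (DIFF): s[0]=-2, -5--2=-3, 4--5=9, 3-4=-1, -2-3=-5 -> [-2, -3, 9, -1, -5]
Stage 2 (SUM): sum[0..0]=-2, sum[0..1]=-5, sum[0..2]=4, sum[0..3]=3, sum[0..4]=-2 -> [-2, -5, 4, 3, -2]
Stage 3 (AMPLIFY 2): -2*2=-4, -5*2=-10, 4*2=8, 3*2=6, -2*2=-4 -> [-4, -10, 8, 6, -4]
Stage 4 (DELAY): [0, -4, -10, 8, 6] = [0, -4, -10, 8, 6] -> [0, -4, -10, 8, 6]
Output sum: 0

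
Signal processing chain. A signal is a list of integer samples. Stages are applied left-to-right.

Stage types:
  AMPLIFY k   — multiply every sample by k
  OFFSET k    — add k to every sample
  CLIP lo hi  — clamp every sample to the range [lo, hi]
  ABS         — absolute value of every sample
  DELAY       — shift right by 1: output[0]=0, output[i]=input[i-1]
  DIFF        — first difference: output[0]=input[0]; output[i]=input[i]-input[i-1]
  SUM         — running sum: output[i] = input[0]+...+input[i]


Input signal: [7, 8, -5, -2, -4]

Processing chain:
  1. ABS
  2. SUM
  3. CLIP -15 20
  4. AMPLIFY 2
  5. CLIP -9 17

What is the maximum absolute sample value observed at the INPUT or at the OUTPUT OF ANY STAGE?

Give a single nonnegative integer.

Input: [7, 8, -5, -2, -4] (max |s|=8)
Stage 1 (ABS): |7|=7, |8|=8, |-5|=5, |-2|=2, |-4|=4 -> [7, 8, 5, 2, 4] (max |s|=8)
Stage 2 (SUM): sum[0..0]=7, sum[0..1]=15, sum[0..2]=20, sum[0..3]=22, sum[0..4]=26 -> [7, 15, 20, 22, 26] (max |s|=26)
Stage 3 (CLIP -15 20): clip(7,-15,20)=7, clip(15,-15,20)=15, clip(20,-15,20)=20, clip(22,-15,20)=20, clip(26,-15,20)=20 -> [7, 15, 20, 20, 20] (max |s|=20)
Stage 4 (AMPLIFY 2): 7*2=14, 15*2=30, 20*2=40, 20*2=40, 20*2=40 -> [14, 30, 40, 40, 40] (max |s|=40)
Stage 5 (CLIP -9 17): clip(14,-9,17)=14, clip(30,-9,17)=17, clip(40,-9,17)=17, clip(40,-9,17)=17, clip(40,-9,17)=17 -> [14, 17, 17, 17, 17] (max |s|=17)
Overall max amplitude: 40

Answer: 40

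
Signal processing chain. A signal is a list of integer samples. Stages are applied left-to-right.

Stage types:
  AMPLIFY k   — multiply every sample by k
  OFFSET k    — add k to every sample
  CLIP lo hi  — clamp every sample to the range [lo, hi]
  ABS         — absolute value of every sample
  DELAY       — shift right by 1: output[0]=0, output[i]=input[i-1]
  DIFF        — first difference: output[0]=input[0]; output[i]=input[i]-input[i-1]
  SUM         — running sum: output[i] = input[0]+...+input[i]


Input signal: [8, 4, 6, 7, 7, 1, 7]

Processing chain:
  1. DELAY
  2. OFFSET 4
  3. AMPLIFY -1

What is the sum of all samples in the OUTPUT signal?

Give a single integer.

Input: [8, 4, 6, 7, 7, 1, 7]
Stage 1 (DELAY): [0, 8, 4, 6, 7, 7, 1] = [0, 8, 4, 6, 7, 7, 1] -> [0, 8, 4, 6, 7, 7, 1]
Stage 2 (OFFSET 4): 0+4=4, 8+4=12, 4+4=8, 6+4=10, 7+4=11, 7+4=11, 1+4=5 -> [4, 12, 8, 10, 11, 11, 5]
Stage 3 (AMPLIFY -1): 4*-1=-4, 12*-1=-12, 8*-1=-8, 10*-1=-10, 11*-1=-11, 11*-1=-11, 5*-1=-5 -> [-4, -12, -8, -10, -11, -11, -5]
Output sum: -61

Answer: -61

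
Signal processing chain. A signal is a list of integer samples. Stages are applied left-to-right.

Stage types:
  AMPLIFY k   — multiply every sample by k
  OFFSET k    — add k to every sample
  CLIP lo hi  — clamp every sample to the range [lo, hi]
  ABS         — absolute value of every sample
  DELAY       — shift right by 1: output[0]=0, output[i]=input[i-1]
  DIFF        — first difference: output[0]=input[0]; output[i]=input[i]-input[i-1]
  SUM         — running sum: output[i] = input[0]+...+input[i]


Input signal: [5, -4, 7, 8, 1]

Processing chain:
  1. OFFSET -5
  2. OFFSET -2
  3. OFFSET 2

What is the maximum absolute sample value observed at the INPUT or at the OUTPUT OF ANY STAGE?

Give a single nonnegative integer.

Input: [5, -4, 7, 8, 1] (max |s|=8)
Stage 1 (OFFSET -5): 5+-5=0, -4+-5=-9, 7+-5=2, 8+-5=3, 1+-5=-4 -> [0, -9, 2, 3, -4] (max |s|=9)
Stage 2 (OFFSET -2): 0+-2=-2, -9+-2=-11, 2+-2=0, 3+-2=1, -4+-2=-6 -> [-2, -11, 0, 1, -6] (max |s|=11)
Stage 3 (OFFSET 2): -2+2=0, -11+2=-9, 0+2=2, 1+2=3, -6+2=-4 -> [0, -9, 2, 3, -4] (max |s|=9)
Overall max amplitude: 11

Answer: 11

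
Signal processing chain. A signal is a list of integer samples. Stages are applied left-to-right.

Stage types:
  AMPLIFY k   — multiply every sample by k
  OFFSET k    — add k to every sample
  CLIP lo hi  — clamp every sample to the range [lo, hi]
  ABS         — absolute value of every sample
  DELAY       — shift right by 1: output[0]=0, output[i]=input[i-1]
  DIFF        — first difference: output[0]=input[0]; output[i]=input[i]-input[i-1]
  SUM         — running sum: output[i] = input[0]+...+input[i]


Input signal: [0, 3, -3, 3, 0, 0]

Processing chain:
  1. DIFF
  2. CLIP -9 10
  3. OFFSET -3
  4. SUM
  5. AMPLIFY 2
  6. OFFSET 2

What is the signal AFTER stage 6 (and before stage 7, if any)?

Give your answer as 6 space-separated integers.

Answer: -4 -4 -22 -16 -28 -34

Derivation:
Input: [0, 3, -3, 3, 0, 0]
Stage 1 (DIFF): s[0]=0, 3-0=3, -3-3=-6, 3--3=6, 0-3=-3, 0-0=0 -> [0, 3, -6, 6, -3, 0]
Stage 2 (CLIP -9 10): clip(0,-9,10)=0, clip(3,-9,10)=3, clip(-6,-9,10)=-6, clip(6,-9,10)=6, clip(-3,-9,10)=-3, clip(0,-9,10)=0 -> [0, 3, -6, 6, -3, 0]
Stage 3 (OFFSET -3): 0+-3=-3, 3+-3=0, -6+-3=-9, 6+-3=3, -3+-3=-6, 0+-3=-3 -> [-3, 0, -9, 3, -6, -3]
Stage 4 (SUM): sum[0..0]=-3, sum[0..1]=-3, sum[0..2]=-12, sum[0..3]=-9, sum[0..4]=-15, sum[0..5]=-18 -> [-3, -3, -12, -9, -15, -18]
Stage 5 (AMPLIFY 2): -3*2=-6, -3*2=-6, -12*2=-24, -9*2=-18, -15*2=-30, -18*2=-36 -> [-6, -6, -24, -18, -30, -36]
Stage 6 (OFFSET 2): -6+2=-4, -6+2=-4, -24+2=-22, -18+2=-16, -30+2=-28, -36+2=-34 -> [-4, -4, -22, -16, -28, -34]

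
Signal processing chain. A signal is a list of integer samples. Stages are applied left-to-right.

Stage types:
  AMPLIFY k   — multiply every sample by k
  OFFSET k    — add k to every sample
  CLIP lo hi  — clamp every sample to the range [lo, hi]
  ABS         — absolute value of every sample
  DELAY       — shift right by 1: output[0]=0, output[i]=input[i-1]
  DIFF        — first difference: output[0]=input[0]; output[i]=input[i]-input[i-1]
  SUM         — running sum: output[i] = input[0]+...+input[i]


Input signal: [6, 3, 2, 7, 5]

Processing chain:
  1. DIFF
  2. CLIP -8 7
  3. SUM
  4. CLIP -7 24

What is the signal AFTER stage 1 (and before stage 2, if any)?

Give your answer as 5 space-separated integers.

Answer: 6 -3 -1 5 -2

Derivation:
Input: [6, 3, 2, 7, 5]
Stage 1 (DIFF): s[0]=6, 3-6=-3, 2-3=-1, 7-2=5, 5-7=-2 -> [6, -3, -1, 5, -2]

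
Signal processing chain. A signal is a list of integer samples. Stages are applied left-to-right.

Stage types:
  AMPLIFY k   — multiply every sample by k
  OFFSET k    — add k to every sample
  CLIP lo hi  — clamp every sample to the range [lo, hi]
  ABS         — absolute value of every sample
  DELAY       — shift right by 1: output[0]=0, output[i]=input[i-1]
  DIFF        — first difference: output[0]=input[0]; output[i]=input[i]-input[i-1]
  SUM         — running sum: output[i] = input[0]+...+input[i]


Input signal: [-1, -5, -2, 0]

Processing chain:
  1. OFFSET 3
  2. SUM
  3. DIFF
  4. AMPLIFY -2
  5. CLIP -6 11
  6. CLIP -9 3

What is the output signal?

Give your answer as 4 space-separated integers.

Input: [-1, -5, -2, 0]
Stage 1 (OFFSET 3): -1+3=2, -5+3=-2, -2+3=1, 0+3=3 -> [2, -2, 1, 3]
Stage 2 (SUM): sum[0..0]=2, sum[0..1]=0, sum[0..2]=1, sum[0..3]=4 -> [2, 0, 1, 4]
Stage 3 (DIFF): s[0]=2, 0-2=-2, 1-0=1, 4-1=3 -> [2, -2, 1, 3]
Stage 4 (AMPLIFY -2): 2*-2=-4, -2*-2=4, 1*-2=-2, 3*-2=-6 -> [-4, 4, -2, -6]
Stage 5 (CLIP -6 11): clip(-4,-6,11)=-4, clip(4,-6,11)=4, clip(-2,-6,11)=-2, clip(-6,-6,11)=-6 -> [-4, 4, -2, -6]
Stage 6 (CLIP -9 3): clip(-4,-9,3)=-4, clip(4,-9,3)=3, clip(-2,-9,3)=-2, clip(-6,-9,3)=-6 -> [-4, 3, -2, -6]

Answer: -4 3 -2 -6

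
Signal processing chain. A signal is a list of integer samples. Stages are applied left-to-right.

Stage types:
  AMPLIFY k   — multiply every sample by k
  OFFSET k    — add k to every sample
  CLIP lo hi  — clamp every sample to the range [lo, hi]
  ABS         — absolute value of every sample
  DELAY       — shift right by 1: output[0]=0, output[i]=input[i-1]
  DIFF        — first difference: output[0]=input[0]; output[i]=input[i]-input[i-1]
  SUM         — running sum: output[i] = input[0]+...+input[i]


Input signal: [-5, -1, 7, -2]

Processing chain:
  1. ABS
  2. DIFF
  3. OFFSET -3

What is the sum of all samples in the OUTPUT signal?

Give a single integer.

Answer: -10

Derivation:
Input: [-5, -1, 7, -2]
Stage 1 (ABS): |-5|=5, |-1|=1, |7|=7, |-2|=2 -> [5, 1, 7, 2]
Stage 2 (DIFF): s[0]=5, 1-5=-4, 7-1=6, 2-7=-5 -> [5, -4, 6, -5]
Stage 3 (OFFSET -3): 5+-3=2, -4+-3=-7, 6+-3=3, -5+-3=-8 -> [2, -7, 3, -8]
Output sum: -10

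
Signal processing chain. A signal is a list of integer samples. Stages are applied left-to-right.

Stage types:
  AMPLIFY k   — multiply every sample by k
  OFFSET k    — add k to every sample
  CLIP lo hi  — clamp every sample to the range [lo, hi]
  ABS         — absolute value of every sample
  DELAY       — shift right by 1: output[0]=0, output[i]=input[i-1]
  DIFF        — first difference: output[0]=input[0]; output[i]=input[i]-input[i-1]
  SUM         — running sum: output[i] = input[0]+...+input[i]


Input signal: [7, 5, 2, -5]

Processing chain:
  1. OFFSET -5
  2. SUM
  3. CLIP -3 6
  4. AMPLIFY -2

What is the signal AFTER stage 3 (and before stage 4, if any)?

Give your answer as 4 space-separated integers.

Input: [7, 5, 2, -5]
Stage 1 (OFFSET -5): 7+-5=2, 5+-5=0, 2+-5=-3, -5+-5=-10 -> [2, 0, -3, -10]
Stage 2 (SUM): sum[0..0]=2, sum[0..1]=2, sum[0..2]=-1, sum[0..3]=-11 -> [2, 2, -1, -11]
Stage 3 (CLIP -3 6): clip(2,-3,6)=2, clip(2,-3,6)=2, clip(-1,-3,6)=-1, clip(-11,-3,6)=-3 -> [2, 2, -1, -3]

Answer: 2 2 -1 -3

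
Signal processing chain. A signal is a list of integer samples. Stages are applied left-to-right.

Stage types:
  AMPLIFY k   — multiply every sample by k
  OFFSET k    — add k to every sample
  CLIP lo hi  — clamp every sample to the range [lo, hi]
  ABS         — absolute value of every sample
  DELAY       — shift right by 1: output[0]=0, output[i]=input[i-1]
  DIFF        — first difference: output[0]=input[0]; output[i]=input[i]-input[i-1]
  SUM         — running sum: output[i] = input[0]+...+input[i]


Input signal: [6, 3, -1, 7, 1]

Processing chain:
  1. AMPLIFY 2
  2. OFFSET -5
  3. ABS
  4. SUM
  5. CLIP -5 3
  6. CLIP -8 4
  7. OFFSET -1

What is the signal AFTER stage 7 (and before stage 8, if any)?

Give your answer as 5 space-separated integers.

Input: [6, 3, -1, 7, 1]
Stage 1 (AMPLIFY 2): 6*2=12, 3*2=6, -1*2=-2, 7*2=14, 1*2=2 -> [12, 6, -2, 14, 2]
Stage 2 (OFFSET -5): 12+-5=7, 6+-5=1, -2+-5=-7, 14+-5=9, 2+-5=-3 -> [7, 1, -7, 9, -3]
Stage 3 (ABS): |7|=7, |1|=1, |-7|=7, |9|=9, |-3|=3 -> [7, 1, 7, 9, 3]
Stage 4 (SUM): sum[0..0]=7, sum[0..1]=8, sum[0..2]=15, sum[0..3]=24, sum[0..4]=27 -> [7, 8, 15, 24, 27]
Stage 5 (CLIP -5 3): clip(7,-5,3)=3, clip(8,-5,3)=3, clip(15,-5,3)=3, clip(24,-5,3)=3, clip(27,-5,3)=3 -> [3, 3, 3, 3, 3]
Stage 6 (CLIP -8 4): clip(3,-8,4)=3, clip(3,-8,4)=3, clip(3,-8,4)=3, clip(3,-8,4)=3, clip(3,-8,4)=3 -> [3, 3, 3, 3, 3]
Stage 7 (OFFSET -1): 3+-1=2, 3+-1=2, 3+-1=2, 3+-1=2, 3+-1=2 -> [2, 2, 2, 2, 2]

Answer: 2 2 2 2 2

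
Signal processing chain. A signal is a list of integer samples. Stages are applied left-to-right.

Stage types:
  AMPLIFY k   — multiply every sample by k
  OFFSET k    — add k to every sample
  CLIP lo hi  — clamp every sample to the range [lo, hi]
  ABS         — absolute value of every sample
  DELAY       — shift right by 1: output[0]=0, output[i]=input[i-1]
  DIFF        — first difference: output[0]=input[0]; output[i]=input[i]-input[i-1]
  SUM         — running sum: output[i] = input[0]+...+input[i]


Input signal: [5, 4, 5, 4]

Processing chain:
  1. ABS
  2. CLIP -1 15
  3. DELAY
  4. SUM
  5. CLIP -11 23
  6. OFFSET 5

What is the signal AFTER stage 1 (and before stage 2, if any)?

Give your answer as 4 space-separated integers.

Input: [5, 4, 5, 4]
Stage 1 (ABS): |5|=5, |4|=4, |5|=5, |4|=4 -> [5, 4, 5, 4]

Answer: 5 4 5 4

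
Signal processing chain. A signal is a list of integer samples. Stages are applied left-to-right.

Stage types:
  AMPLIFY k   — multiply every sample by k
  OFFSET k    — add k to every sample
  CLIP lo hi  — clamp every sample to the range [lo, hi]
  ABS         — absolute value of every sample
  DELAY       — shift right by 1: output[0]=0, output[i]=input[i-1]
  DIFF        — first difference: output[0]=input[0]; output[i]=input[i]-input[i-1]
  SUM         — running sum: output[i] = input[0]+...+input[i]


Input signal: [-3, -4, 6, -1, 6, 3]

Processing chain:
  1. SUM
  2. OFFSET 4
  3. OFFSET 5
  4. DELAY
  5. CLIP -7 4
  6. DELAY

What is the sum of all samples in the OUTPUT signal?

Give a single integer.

Input: [-3, -4, 6, -1, 6, 3]
Stage 1 (SUM): sum[0..0]=-3, sum[0..1]=-7, sum[0..2]=-1, sum[0..3]=-2, sum[0..4]=4, sum[0..5]=7 -> [-3, -7, -1, -2, 4, 7]
Stage 2 (OFFSET 4): -3+4=1, -7+4=-3, -1+4=3, -2+4=2, 4+4=8, 7+4=11 -> [1, -3, 3, 2, 8, 11]
Stage 3 (OFFSET 5): 1+5=6, -3+5=2, 3+5=8, 2+5=7, 8+5=13, 11+5=16 -> [6, 2, 8, 7, 13, 16]
Stage 4 (DELAY): [0, 6, 2, 8, 7, 13] = [0, 6, 2, 8, 7, 13] -> [0, 6, 2, 8, 7, 13]
Stage 5 (CLIP -7 4): clip(0,-7,4)=0, clip(6,-7,4)=4, clip(2,-7,4)=2, clip(8,-7,4)=4, clip(7,-7,4)=4, clip(13,-7,4)=4 -> [0, 4, 2, 4, 4, 4]
Stage 6 (DELAY): [0, 0, 4, 2, 4, 4] = [0, 0, 4, 2, 4, 4] -> [0, 0, 4, 2, 4, 4]
Output sum: 14

Answer: 14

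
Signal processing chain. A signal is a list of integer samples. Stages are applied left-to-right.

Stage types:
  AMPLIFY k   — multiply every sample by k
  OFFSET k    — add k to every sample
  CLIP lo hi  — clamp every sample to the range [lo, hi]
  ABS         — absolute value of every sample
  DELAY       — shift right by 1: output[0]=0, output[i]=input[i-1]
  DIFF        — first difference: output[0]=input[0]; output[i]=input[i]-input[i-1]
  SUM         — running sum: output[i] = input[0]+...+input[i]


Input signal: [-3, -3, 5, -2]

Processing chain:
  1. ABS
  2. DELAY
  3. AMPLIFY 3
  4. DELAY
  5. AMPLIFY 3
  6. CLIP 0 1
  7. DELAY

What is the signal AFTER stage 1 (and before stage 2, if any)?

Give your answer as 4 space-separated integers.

Input: [-3, -3, 5, -2]
Stage 1 (ABS): |-3|=3, |-3|=3, |5|=5, |-2|=2 -> [3, 3, 5, 2]

Answer: 3 3 5 2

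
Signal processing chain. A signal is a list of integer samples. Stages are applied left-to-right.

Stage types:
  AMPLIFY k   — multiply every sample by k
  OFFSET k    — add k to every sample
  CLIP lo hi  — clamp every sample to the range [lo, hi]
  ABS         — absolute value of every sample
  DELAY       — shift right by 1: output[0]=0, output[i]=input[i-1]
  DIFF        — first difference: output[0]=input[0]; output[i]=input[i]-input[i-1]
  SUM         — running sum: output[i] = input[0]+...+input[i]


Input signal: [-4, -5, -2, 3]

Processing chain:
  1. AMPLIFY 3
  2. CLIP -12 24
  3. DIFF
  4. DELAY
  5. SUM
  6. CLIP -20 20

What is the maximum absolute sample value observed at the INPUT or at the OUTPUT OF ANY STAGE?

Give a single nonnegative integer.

Answer: 15

Derivation:
Input: [-4, -5, -2, 3] (max |s|=5)
Stage 1 (AMPLIFY 3): -4*3=-12, -5*3=-15, -2*3=-6, 3*3=9 -> [-12, -15, -6, 9] (max |s|=15)
Stage 2 (CLIP -12 24): clip(-12,-12,24)=-12, clip(-15,-12,24)=-12, clip(-6,-12,24)=-6, clip(9,-12,24)=9 -> [-12, -12, -6, 9] (max |s|=12)
Stage 3 (DIFF): s[0]=-12, -12--12=0, -6--12=6, 9--6=15 -> [-12, 0, 6, 15] (max |s|=15)
Stage 4 (DELAY): [0, -12, 0, 6] = [0, -12, 0, 6] -> [0, -12, 0, 6] (max |s|=12)
Stage 5 (SUM): sum[0..0]=0, sum[0..1]=-12, sum[0..2]=-12, sum[0..3]=-6 -> [0, -12, -12, -6] (max |s|=12)
Stage 6 (CLIP -20 20): clip(0,-20,20)=0, clip(-12,-20,20)=-12, clip(-12,-20,20)=-12, clip(-6,-20,20)=-6 -> [0, -12, -12, -6] (max |s|=12)
Overall max amplitude: 15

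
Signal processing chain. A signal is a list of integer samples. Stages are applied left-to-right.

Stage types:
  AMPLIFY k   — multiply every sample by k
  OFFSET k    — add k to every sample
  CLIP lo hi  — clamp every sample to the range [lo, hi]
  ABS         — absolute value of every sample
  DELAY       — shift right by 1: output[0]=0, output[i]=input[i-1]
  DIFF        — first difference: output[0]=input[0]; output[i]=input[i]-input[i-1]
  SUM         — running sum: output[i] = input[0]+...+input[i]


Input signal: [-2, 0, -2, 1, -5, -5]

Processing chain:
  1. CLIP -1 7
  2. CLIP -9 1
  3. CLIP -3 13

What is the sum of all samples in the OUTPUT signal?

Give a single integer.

Input: [-2, 0, -2, 1, -5, -5]
Stage 1 (CLIP -1 7): clip(-2,-1,7)=-1, clip(0,-1,7)=0, clip(-2,-1,7)=-1, clip(1,-1,7)=1, clip(-5,-1,7)=-1, clip(-5,-1,7)=-1 -> [-1, 0, -1, 1, -1, -1]
Stage 2 (CLIP -9 1): clip(-1,-9,1)=-1, clip(0,-9,1)=0, clip(-1,-9,1)=-1, clip(1,-9,1)=1, clip(-1,-9,1)=-1, clip(-1,-9,1)=-1 -> [-1, 0, -1, 1, -1, -1]
Stage 3 (CLIP -3 13): clip(-1,-3,13)=-1, clip(0,-3,13)=0, clip(-1,-3,13)=-1, clip(1,-3,13)=1, clip(-1,-3,13)=-1, clip(-1,-3,13)=-1 -> [-1, 0, -1, 1, -1, -1]
Output sum: -3

Answer: -3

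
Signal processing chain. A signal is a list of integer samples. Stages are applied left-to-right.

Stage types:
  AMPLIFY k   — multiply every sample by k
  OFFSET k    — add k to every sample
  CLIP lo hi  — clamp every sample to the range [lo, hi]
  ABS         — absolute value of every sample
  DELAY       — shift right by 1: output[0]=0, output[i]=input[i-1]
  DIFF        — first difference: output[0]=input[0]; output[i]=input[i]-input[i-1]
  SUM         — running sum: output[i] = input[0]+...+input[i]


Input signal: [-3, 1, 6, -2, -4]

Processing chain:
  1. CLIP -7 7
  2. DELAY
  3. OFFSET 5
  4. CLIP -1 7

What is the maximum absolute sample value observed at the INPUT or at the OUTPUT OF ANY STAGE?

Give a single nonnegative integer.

Input: [-3, 1, 6, -2, -4] (max |s|=6)
Stage 1 (CLIP -7 7): clip(-3,-7,7)=-3, clip(1,-7,7)=1, clip(6,-7,7)=6, clip(-2,-7,7)=-2, clip(-4,-7,7)=-4 -> [-3, 1, 6, -2, -4] (max |s|=6)
Stage 2 (DELAY): [0, -3, 1, 6, -2] = [0, -3, 1, 6, -2] -> [0, -3, 1, 6, -2] (max |s|=6)
Stage 3 (OFFSET 5): 0+5=5, -3+5=2, 1+5=6, 6+5=11, -2+5=3 -> [5, 2, 6, 11, 3] (max |s|=11)
Stage 4 (CLIP -1 7): clip(5,-1,7)=5, clip(2,-1,7)=2, clip(6,-1,7)=6, clip(11,-1,7)=7, clip(3,-1,7)=3 -> [5, 2, 6, 7, 3] (max |s|=7)
Overall max amplitude: 11

Answer: 11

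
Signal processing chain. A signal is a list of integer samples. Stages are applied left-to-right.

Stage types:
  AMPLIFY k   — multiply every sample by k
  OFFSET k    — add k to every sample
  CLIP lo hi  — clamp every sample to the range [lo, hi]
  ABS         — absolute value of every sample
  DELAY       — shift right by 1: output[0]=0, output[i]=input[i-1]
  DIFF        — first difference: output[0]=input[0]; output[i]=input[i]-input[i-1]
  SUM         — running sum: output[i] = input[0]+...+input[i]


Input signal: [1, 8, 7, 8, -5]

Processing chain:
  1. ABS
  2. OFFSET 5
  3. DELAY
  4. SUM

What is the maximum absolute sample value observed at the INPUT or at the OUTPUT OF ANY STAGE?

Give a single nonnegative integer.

Answer: 44

Derivation:
Input: [1, 8, 7, 8, -5] (max |s|=8)
Stage 1 (ABS): |1|=1, |8|=8, |7|=7, |8|=8, |-5|=5 -> [1, 8, 7, 8, 5] (max |s|=8)
Stage 2 (OFFSET 5): 1+5=6, 8+5=13, 7+5=12, 8+5=13, 5+5=10 -> [6, 13, 12, 13, 10] (max |s|=13)
Stage 3 (DELAY): [0, 6, 13, 12, 13] = [0, 6, 13, 12, 13] -> [0, 6, 13, 12, 13] (max |s|=13)
Stage 4 (SUM): sum[0..0]=0, sum[0..1]=6, sum[0..2]=19, sum[0..3]=31, sum[0..4]=44 -> [0, 6, 19, 31, 44] (max |s|=44)
Overall max amplitude: 44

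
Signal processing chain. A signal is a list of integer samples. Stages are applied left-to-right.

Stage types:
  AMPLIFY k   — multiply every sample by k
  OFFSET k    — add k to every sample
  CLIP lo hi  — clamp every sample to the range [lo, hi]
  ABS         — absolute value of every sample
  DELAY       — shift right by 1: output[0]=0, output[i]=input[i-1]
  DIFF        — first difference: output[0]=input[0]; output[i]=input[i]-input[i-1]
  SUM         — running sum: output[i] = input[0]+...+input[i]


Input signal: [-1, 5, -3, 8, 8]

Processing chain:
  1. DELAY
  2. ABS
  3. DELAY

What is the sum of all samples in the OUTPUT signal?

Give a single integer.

Input: [-1, 5, -3, 8, 8]
Stage 1 (DELAY): [0, -1, 5, -3, 8] = [0, -1, 5, -3, 8] -> [0, -1, 5, -3, 8]
Stage 2 (ABS): |0|=0, |-1|=1, |5|=5, |-3|=3, |8|=8 -> [0, 1, 5, 3, 8]
Stage 3 (DELAY): [0, 0, 1, 5, 3] = [0, 0, 1, 5, 3] -> [0, 0, 1, 5, 3]
Output sum: 9

Answer: 9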